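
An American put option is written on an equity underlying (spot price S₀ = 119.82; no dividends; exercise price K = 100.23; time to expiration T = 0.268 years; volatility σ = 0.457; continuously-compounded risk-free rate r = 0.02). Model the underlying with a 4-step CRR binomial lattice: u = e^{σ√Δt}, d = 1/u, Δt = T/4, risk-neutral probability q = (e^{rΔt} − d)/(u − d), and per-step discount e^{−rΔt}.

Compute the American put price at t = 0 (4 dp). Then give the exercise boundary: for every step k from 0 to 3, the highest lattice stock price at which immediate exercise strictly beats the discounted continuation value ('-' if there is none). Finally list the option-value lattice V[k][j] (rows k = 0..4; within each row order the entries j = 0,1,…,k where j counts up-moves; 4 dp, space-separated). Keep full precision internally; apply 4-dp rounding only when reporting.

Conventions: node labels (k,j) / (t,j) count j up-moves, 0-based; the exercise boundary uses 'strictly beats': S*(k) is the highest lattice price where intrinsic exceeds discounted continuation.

price = 3.4755
boundary = - - - 84.0251
tree:
3.4755
5.9072 0.8096
9.8845 1.5475 0.0000
16.2049 2.9579 0.0000 0.0000
25.5790 5.6536 0.0000 0.0000 0.0000

params: Δt=0.06700 u=1.12557 d=0.88844 q=0.47612 e^(-rΔt)=0.99866
t_4 payoffs: 25.5790 5.6536 0.0000 0.0000 0.0000
t_3: node(3,0) S=84.0251 payoff=16.2049 vs cont=16.0706 → 16.2049 [stop]  node(3,1) S=106.4525 payoff=0.0000 vs cont=2.9579 → 2.9579 [wait]  node(3,2) S=134.8661 payoff=0.0000 vs cont=0.0000 → 0.0000 [wait]  node(3,3) S=170.8635 payoff=0.0000 vs cont=0.0000 → 0.0000 [wait]  ⇒ S*(3)=84.0251
t_2: node(2,0) S=94.5764 payoff=5.6536 vs cont=9.8845 → 9.8845 [wait]  node(2,1) S=119.8200 payoff=0.0000 vs cont=1.5475 → 1.5475 [wait]  node(2,2) S=151.8015 payoff=0.0000 vs cont=0.0000 → 0.0000 [wait]  ⇒ S*(2)=-
t_1: node(1,0) S=106.4525 payoff=0.0000 vs cont=5.9072 → 5.9072 [wait]  node(1,1) S=134.8661 payoff=0.0000 vs cont=0.8096 → 0.8096 [wait]  ⇒ S*(1)=-
t_0: node(0,0) S=119.8200 payoff=0.0000 vs cont=3.4755 → 3.4755 [wait]  ⇒ S*(0)=-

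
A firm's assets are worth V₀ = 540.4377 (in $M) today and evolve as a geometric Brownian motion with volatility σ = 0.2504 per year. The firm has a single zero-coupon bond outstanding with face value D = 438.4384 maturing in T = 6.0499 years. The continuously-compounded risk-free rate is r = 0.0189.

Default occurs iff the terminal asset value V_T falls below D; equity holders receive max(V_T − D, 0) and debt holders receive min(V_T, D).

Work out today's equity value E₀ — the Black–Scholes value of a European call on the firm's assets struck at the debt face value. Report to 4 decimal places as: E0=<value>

E0=201.9015

Equity is a call on the firm's assets struck at D = 438.4384:
d₁ = [ln(V₀/D) + (r + σ²/2)T] / (σ√T)
   = [ln(540.4377/438.4384) + (0.0189 + 0.5·0.2504²)·6.0499] / (0.2504·√6.0499)
   = [0.209160 + 0.304008] / 0.615897 = 0.833204
d₂ = d₁ − σ√T = 0.833204 − 0.615897 = 0.217306
N(d₁) = 0.797635,  N(d₂) = 0.586015,  e^(−rT) = 0.891952
E₀ = V₀·N(d₁) − D·e^(−rT)·N(d₂)
   = 540.4377·0.797635 − 438.4384·0.891952·0.586015 = 201.901494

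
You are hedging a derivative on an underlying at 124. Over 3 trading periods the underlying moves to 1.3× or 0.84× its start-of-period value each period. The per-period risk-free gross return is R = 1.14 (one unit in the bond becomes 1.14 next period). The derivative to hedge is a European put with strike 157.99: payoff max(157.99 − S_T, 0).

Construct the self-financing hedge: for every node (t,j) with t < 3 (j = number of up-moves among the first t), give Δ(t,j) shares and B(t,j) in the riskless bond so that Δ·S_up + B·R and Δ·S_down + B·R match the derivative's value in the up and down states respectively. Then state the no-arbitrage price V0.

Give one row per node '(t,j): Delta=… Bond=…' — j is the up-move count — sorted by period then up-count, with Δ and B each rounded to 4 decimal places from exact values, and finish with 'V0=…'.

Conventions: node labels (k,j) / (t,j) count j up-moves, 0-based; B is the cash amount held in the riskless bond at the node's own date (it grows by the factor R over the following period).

(0,0): Delta=-0.3365 Bond=51.1939
(1,0): Delta=-0.7846 Bond=105.0363
(1,1): Delta=-0.1821 Bond=33.4676
(2,0): Delta=-1.0000 Bond=138.5877
(2,1): Delta=-0.7104 Bond=109.6901
(2,2): Delta=0.0000 Bond=0.0000
V0=9.4693

The replicating-portfolio and risk-neutral prices coincide; use p* = (1.14−0.84)/(1.3−0.84) = 0.6522 for the latter.
Expiry values: V(3,0)=84.4947, V(3,1)=44.2473, V(3,2)=0.0000, V(3,3)=0.0000
Node (2,0) S=87.4944: V=(p*·44.2473+(1−p*)·84.4947)/1.14=51.0933; Δ=(44.2473−84.4947)/(113.7427−73.4953)=-1.0000; B=V−Δ·S=138.5877
Node (2,1) S=135.4080: V=(p*·0.0000+(1−p*)·44.2473)/1.14=13.5003; Δ=(0.0000−44.2473)/(176.0304−113.7427)=-0.7104; B=V−Δ·S=109.6901
Node (2,2) S=209.5600: V=(p*·0.0000+(1−p*)·0.0000)/1.14=0.0000; Δ=(0.0000−0.0000)/(272.4280−176.0304)=0.0000; B=V−Δ·S=0.0000
Node (1,0) S=104.1600: V=(p*·13.5003+(1−p*)·51.0933)/1.14=23.3124; Δ=(13.5003−51.0933)/(135.4080−87.4944)=-0.7846; B=V−Δ·S=105.0363
Node (1,1) S=161.2000: V=(p*·0.0000+(1−p*)·13.5003)/1.14=4.1191; Δ=(0.0000−13.5003)/(209.5600−135.4080)=-0.1821; B=V−Δ·S=33.4676
Node (0,0) S=124.0000: V=(p*·4.1191+(1−p*)·23.3124)/1.14=9.4693; Δ=(4.1191−23.3124)/(161.2000−104.1600)=-0.3365; B=V−Δ·S=51.1939
Sanity check at the root: Δ(0,0)·S0 + B(0,0) reproduces V0 = 9.4693.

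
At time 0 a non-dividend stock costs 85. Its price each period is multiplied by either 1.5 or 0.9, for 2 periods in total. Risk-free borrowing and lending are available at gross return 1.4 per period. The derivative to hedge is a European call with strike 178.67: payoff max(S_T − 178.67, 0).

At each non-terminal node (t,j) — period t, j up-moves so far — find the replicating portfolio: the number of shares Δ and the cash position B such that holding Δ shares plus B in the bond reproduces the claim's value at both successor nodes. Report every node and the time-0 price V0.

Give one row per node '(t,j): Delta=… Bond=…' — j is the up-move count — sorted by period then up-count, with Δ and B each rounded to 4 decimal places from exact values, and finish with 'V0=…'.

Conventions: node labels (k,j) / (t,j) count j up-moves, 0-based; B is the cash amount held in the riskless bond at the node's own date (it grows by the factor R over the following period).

Since d<R<u, set p* = (R−d)/(u−d) = 0.8333; price each node as the discounted p*-expectation of its children.
At maturity the claim pays: V(2,0)=0.0000, V(2,1)=0.0000, V(2,2)=12.5800
Node (1,0) S=76.5000: V=(p*·0.0000+(1−p*)·0.0000)/1.4=0.0000; Δ=(0.0000−0.0000)/(114.7500−68.8500)=0.0000; B=V−Δ·S=0.0000
Node (1,1) S=127.5000: V=(p*·12.5800+(1−p*)·0.0000)/1.4=7.4881; Δ=(12.5800−0.0000)/(191.2500−114.7500)=0.1644; B=V−Δ·S=-13.4786
Node (0,0) S=85.0000: V=(p*·7.4881+(1−p*)·0.0000)/1.4=4.4572; Δ=(7.4881−0.0000)/(127.5000−76.5000)=0.1468; B=V−Δ·S=-8.0230
As a check, the time-0 holding Δ(0,0)·S0 + B(0,0) comes to 4.4572 — exactly V0.

(0,0): Delta=0.1468 Bond=-8.0230
(1,0): Delta=0.0000 Bond=0.0000
(1,1): Delta=0.1644 Bond=-13.4786
V0=4.4572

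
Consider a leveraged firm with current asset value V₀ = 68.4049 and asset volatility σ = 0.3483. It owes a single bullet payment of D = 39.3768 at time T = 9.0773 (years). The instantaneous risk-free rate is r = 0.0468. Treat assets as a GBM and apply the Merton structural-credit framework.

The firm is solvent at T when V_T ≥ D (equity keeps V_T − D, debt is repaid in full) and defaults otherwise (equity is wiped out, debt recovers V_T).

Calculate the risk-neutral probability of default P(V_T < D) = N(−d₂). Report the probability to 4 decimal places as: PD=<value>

Apply the equity-as-call identities (strike 39.3768, horizon 9.0773 years):
d₁ = [ln(V₀/D) + (r + σ²/2)T] / (σ√T)
   = [ln(68.4049/39.3768) + (0.0468 + 0.5·0.3483²)·9.0773] / (0.3483·√9.0773)
   = [0.552268 + 0.975414] / 1.049378 = 1.455798
d₂ = d₁ − σ√T = 1.455798 − 1.049378 = 0.406420
risk-neutral PD = N(−d₂) = N(-0.406420) = 0.342217

PD=0.3422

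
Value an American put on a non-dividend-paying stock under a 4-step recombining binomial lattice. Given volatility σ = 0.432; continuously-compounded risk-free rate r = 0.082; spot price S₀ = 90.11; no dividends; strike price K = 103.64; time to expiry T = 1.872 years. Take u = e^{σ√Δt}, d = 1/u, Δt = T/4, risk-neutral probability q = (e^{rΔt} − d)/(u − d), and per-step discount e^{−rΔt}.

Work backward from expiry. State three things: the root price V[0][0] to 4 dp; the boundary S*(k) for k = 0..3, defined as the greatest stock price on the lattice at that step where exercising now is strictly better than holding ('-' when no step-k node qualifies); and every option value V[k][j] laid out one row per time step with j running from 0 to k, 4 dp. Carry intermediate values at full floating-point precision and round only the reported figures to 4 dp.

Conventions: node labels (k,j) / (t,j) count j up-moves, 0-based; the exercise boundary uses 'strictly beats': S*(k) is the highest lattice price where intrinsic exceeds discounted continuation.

price = 23.4808
boundary = - 67.0540 49.8972 67.0540
tree:
23.4808
36.5860 11.8108
53.7428 21.0218 3.2351
66.5098 36.5860 6.6160 0.0000
76.0101 53.7428 13.5300 0.0000 0.0000

params: Δt=0.46800 u=1.34384 d=0.74413 q=0.49188 e^(-rΔt)=0.96235
t_4 payoffs: 76.0101 53.7428 13.5300 0.0000 0.0000
t_3: node(3,0) S=37.1302 payoff=66.5098 vs cont=62.6079 → 66.5098 [stop]  node(3,1) S=67.0540 payoff=36.5860 vs cont=32.6841 → 36.5860 [stop]  node(3,2) S=121.0937 payoff=0.0000 vs cont=6.6160 → 6.6160 [wait]  node(3,3) S=218.6848 payoff=0.0000 vs cont=0.0000 → 0.0000 [wait]  ⇒ S*(3)=67.0540
t_2: node(2,0) S=49.8972 payoff=53.7428 vs cont=49.8409 → 53.7428 [stop]  node(2,1) S=90.1100 payoff=13.5300 vs cont=21.0218 → 21.0218 [wait]  node(2,2) S=162.7309 payoff=0.0000 vs cont=3.2351 → 3.2351 [wait]  ⇒ S*(2)=49.8972
t_1: node(1,0) S=67.0540 payoff=36.5860 vs cont=36.2305 → 36.5860 [stop]  node(1,1) S=121.0937 payoff=0.0000 vs cont=11.8108 → 11.8108 [wait]  ⇒ S*(1)=67.0540
t_0: node(0,0) S=90.1100 payoff=13.5300 vs cont=23.4808 → 23.4808 [wait]  ⇒ S*(0)=-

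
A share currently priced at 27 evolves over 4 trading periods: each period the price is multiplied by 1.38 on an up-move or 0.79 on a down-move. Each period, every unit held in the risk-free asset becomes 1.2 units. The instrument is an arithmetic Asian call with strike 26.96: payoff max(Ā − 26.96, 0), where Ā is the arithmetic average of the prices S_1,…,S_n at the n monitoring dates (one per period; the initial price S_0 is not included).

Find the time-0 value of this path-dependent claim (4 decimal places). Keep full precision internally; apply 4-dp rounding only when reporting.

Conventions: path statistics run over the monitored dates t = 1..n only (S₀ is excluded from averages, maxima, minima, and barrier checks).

Risk-neutral up-probability p* = (R−d)/(u−d) = (1.2−0.79)/(1.38−0.79) = 0.6949; the claim prices as the p*-weighted sum of path payoffs discounted by R^4.
Enumerate all 2^4 = 16 price paths (U = up ×1.38, D = down ×0.79); each path with k up-moves has probability p*^k·(1−p*)^(4−k).
DDDD: Ā=15.5023, payoff=0.0000, prob=0.008663
UDDD: Ā=27.0800, payoff=0.1200, prob=0.019733
DUDD: Ā=23.0975, payoff=0.0000, prob=0.019733
UUDD: Ā=40.3475, payoff=13.3875, prob=0.044947
DDUD: Ā=19.9513, payoff=0.0000, prob=0.019733
UDUD: Ā=34.8517, payoff=7.8917, prob=0.044947
DUUD: Ā=30.8692, payoff=3.9092, prob=0.044947
UUUD: Ā=53.9234, payoff=26.9634, prob=0.102380
DDDU: Ā=17.4658, payoff=0.0000, prob=0.019733
UDDU: Ā=30.5100, payoff=3.5500, prob=0.044947
DUDU: Ā=26.5275, payoff=0.0000, prob=0.044947
UUDU: Ā=46.3391, payoff=19.3791, prob=0.102380
DDUU: Ā=23.3813, payoff=0.0000, prob=0.044947
UDUU: Ā=40.8433, payoff=13.8833, prob=0.102380
DUUU: Ā=36.8608, payoff=9.9008, prob=0.102380
UUUU: Ā=64.3897, payoff=37.4297, prob=0.233199
Price = Σ prob·payoff / R^4 = 17.202226 / 2.073600 = 8.2958

price = 8.2958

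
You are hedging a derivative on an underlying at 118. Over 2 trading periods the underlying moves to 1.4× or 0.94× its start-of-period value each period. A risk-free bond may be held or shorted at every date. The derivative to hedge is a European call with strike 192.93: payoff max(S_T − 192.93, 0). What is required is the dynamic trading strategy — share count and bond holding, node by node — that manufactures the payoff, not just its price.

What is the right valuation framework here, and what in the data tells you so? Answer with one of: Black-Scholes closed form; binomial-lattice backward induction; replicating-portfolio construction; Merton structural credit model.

Key observation: the task asks for the hedge itself — share and bond holdings at every node of the 2-period tree on spot 118 with factors 1.4/0.94 — which is exactly what the replicating-portfolio construction produces.

framework: replicating-portfolio construction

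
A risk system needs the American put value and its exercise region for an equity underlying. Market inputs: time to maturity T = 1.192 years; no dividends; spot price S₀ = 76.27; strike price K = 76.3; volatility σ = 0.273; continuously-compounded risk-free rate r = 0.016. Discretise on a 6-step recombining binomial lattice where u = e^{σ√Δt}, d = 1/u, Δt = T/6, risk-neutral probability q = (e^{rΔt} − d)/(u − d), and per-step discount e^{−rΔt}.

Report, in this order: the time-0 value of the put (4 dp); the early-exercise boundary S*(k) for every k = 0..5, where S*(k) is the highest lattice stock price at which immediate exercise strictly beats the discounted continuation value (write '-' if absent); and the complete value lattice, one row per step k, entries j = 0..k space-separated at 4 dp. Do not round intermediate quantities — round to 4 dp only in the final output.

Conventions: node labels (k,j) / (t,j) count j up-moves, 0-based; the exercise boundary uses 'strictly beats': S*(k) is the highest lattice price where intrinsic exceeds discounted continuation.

price = 8.1451
boundary = - - - 52.9440 59.7947 67.5318
tree:
8.1451
12.0579 4.0050
17.1882 6.6388 1.2084
23.3560 10.6908 2.3395 0.0041
29.4218 16.5053 4.5291 0.0080 0.0000
34.7926 23.3560 8.7682 0.0155 0.0000 0.0000
39.5481 29.4218 16.5053 0.0300 0.0000 0.0000 0.0000

params: Δt=0.19867 u=1.12939 d=0.88543 q=0.48267 e^(-rΔt)=0.99683
t_6 payoffs: 39.5481 29.4218 16.5053 0.0300 0.0000 0.0000 0.0000
t_5: node(5,0) S=41.5074 payoff=34.7926 vs cont=34.5505 → 34.7926 [stop]  node(5,1) S=52.9440 payoff=23.3560 vs cont=23.1139 → 23.3560 [stop]  node(5,2) S=67.5318 payoff=8.7682 vs cont=8.5261 → 8.7682 [stop]  node(5,3) S=86.1389 payoff=0.0000 vs cont=0.0155 → 0.0155 [wait]  node(5,4) S=109.8729 payoff=0.0000 vs cont=0.0000 → 0.0000 [wait]  node(5,5) S=140.1465 payoff=0.0000 vs cont=0.0000 → 0.0000 [wait]  ⇒ S*(5)=67.5318
t_4: node(4,0) S=46.8782 payoff=29.4218 vs cont=29.1796 → 29.4218 [stop]  node(4,1) S=59.7947 payoff=16.5053 vs cont=16.2632 → 16.5053 [stop]  node(4,2) S=76.2700 payoff=0.0300 vs cont=4.5291 → 4.5291 [wait]  node(4,3) S=97.2848 payoff=0.0000 vs cont=0.0080 → 0.0080 [wait]  node(4,4) S=124.0899 payoff=0.0000 vs cont=0.0000 → 0.0000 [wait]  ⇒ S*(4)=59.7947
t_3: node(3,0) S=52.9440 payoff=23.3560 vs cont=23.1139 → 23.3560 [stop]  node(3,1) S=67.5318 payoff=8.7682 vs cont=10.6908 → 10.6908 [wait]  node(3,2) S=86.1389 payoff=0.0000 vs cont=2.3395 → 2.3395 [wait]  node(3,3) S=109.8729 payoff=0.0000 vs cont=0.0041 → 0.0041 [wait]  ⇒ S*(3)=52.9440
t_2: node(2,0) S=59.7947 payoff=16.5053 vs cont=17.1882 → 17.1882 [wait]  node(2,1) S=76.2700 payoff=0.0300 vs cont=6.6388 → 6.6388 [wait]  node(2,2) S=97.2848 payoff=0.0000 vs cont=1.2084 → 1.2084 [wait]  ⇒ S*(2)=-
t_1: node(1,0) S=67.5318 payoff=8.7682 vs cont=12.0579 → 12.0579 [wait]  node(1,1) S=86.1389 payoff=0.0000 vs cont=4.0050 → 4.0050 [wait]  ⇒ S*(1)=-
t_0: node(0,0) S=76.2700 payoff=0.0300 vs cont=8.1451 → 8.1451 [wait]  ⇒ S*(0)=-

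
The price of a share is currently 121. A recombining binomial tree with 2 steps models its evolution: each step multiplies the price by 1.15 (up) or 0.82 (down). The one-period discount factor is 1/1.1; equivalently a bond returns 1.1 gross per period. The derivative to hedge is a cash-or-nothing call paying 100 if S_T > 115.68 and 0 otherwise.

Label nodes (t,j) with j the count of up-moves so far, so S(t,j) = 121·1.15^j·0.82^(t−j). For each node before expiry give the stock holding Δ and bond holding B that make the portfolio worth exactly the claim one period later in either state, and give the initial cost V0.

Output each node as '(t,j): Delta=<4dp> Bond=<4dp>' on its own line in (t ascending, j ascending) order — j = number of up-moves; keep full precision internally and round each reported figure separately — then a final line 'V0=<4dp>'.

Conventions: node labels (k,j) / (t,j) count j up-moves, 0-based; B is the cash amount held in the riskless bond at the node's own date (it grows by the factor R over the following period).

(0,0): Delta=1.9318 Bond=-174.2443
(1,0): Delta=0.0000 Bond=0.0000
(1,1): Delta=2.1777 Bond=-225.8953
V0=59.4981

Arbitrage-free pricing uses the up-move probability p* = (R−d)/(u−d) = 0.8485, discounting each step at R = 1.1.
Terminal payoffs: V(2,0)=0.0000, V(2,1)=0.0000, V(2,2)=100.0000
(1,0): S=99.2200. Δ = (V_up−V_dn)/(S_up−S_dn) = (0.0000−0.0000)/(114.1030−81.3604) = 0.0000. V = [p*·0.0000 + (1−p*)·0.0000]/1.1 = 0.0000. B = V − Δ·S = 0.0000.
(1,1): S=139.1500. Δ = (V_up−V_dn)/(S_up−S_dn) = (100.0000−0.0000)/(160.0225−114.1030) = 2.1777. V = [p*·100.0000 + (1−p*)·0.0000]/1.1 = 77.1350. B = V − Δ·S = -225.8953.
(0,0): S=121.0000. Δ = (V_up−V_dn)/(S_up−S_dn) = (77.1350−0.0000)/(139.1500−99.2200) = 1.9318. V = [p*·77.1350 + (1−p*)·0.0000]/1.1 = 59.4981. B = V − Δ·S = -174.2443.
As a check, the time-0 holding Δ(0,0)·S0 + B(0,0) comes to 59.4981 — exactly V0.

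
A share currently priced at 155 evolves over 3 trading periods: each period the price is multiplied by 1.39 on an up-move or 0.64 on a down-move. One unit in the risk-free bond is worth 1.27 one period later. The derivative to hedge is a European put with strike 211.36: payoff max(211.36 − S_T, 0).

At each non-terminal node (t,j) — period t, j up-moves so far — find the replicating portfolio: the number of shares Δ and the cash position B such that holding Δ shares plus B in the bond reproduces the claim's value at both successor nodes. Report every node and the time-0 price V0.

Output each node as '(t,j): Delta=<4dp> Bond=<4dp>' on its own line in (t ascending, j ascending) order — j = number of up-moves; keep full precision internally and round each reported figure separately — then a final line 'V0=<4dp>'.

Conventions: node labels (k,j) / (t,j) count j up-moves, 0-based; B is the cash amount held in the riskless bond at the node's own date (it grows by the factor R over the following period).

(0,0): Delta=-0.2289 Bond=42.9513
(1,0): Delta=-1.0000 Bond=131.0435
(1,1): Delta=-0.1612 Bond=39.9776
(2,0): Delta=-1.0000 Bond=166.4252
(2,1): Delta=-1.0000 Bond=166.4252
(2,2): Delta=-0.0877 Bond=28.7423
V0=7.4752

No-arbitrage ⇒ martingale measure with p* = (R−d)/(u−d) = 0.8400.
At maturity the claim pays: V(3,0)=170.7277, V(3,1)=123.1117, V(3,2)=19.6957, V(3,3)=0.0000
Node (2,0) S=63.4880: V=(p*·123.1117+(1−p*)·170.7277)/1.27=102.9372; Δ=(123.1117−170.7277)/(88.2483−40.6323)=-1.0000; B=V−Δ·S=166.4252
Node (2,1) S=137.8880: V=(p*·19.6957+(1−p*)·123.1117)/1.27=28.5372; Δ=(19.6957−123.1117)/(191.6643−88.2483)=-1.0000; B=V−Δ·S=166.4252
Node (2,2) S=299.4755: V=(p*·0.0000+(1−p*)·19.6957)/1.27=2.4813; Δ=(0.0000−19.6957)/(416.2709−191.6643)=-0.0877; B=V−Δ·S=28.7423
Node (1,0) S=99.2000: V=(p*·28.5372+(1−p*)·102.9372)/1.27=31.8435; Δ=(28.5372−102.9372)/(137.8880−63.4880)=-1.0000; B=V−Δ·S=131.0435
Node (1,1) S=215.4500: V=(p*·2.4813+(1−p*)·28.5372)/1.27=5.2364; Δ=(2.4813−28.5372)/(299.4755−137.8880)=-0.1612; B=V−Δ·S=39.9776
Node (0,0) S=155.0000: V=(p*·5.2364+(1−p*)·31.8435)/1.27=7.4752; Δ=(5.2364−31.8435)/(215.4500−99.2000)=-0.2289; B=V−Δ·S=42.9513
Sanity check at the root: Δ(0,0)·S0 + B(0,0) reproduces V0 = 7.4752.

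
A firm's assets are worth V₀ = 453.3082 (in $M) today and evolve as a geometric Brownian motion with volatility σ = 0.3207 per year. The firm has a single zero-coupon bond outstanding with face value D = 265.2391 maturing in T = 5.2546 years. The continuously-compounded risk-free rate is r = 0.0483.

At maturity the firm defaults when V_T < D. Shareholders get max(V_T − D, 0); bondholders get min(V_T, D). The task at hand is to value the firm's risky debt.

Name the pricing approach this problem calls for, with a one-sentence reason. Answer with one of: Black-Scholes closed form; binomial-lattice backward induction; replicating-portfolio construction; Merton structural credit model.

framework: Merton structural credit model

Key observation: with the firm-asset dynamics (V₀ = 453.3082) and a single zero-coupon liability of face 265.2391 given, debt value, spread, and default probability all derive from the option view of the balance sheet.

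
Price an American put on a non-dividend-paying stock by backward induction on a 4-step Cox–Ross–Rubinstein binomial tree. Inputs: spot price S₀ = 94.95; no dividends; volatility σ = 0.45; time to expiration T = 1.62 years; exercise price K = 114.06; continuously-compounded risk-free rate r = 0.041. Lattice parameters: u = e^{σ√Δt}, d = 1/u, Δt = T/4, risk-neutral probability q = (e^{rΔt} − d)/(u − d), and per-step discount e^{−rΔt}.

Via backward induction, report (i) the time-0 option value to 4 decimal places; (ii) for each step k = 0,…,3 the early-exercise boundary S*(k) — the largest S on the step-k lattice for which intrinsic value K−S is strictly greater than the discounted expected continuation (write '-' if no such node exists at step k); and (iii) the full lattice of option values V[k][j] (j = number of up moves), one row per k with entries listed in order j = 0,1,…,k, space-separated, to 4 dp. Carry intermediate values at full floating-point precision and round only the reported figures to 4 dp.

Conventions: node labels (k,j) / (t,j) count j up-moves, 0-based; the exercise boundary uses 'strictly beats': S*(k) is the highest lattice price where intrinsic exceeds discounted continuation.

price = 31.4679
boundary = - - 53.5488 71.3054
tree:
31.4679
44.6044 17.0561
60.5112 27.3912 5.4359
73.8460 42.7546 10.1922 0.0000
83.8601 60.5112 19.1100 0.0000 0.0000

Δt=0.40500, u=1.33160, d=0.75098, q=0.45773, disc=e^(-rΔt)=0.98353
k=4 terminal: V=max(K-S,0) → 83.8601 60.5112 19.1100 0.0000 0.0000
k=3: j=0 S=40.2140 intr=73.8460 cont=71.9677 V=73.8460[EX]; j=1 S=71.3054 intr=42.7546 cont=40.8763 V=42.7546[EX]; j=2 S=126.4350 intr=0.0000 cont=10.1922 V=10.1922[hold]; j=3 S=224.1880 intr=0.0000 cont=0.0000 V=0.0000[hold]  S*(3)=71.3054
k=2: j=0 S=53.5488 intr=60.5112 cont=58.6328 V=60.5112[EX]; j=1 S=94.9500 intr=19.1100 cont=27.3912 V=27.3912[hold]; j=2 S=168.3604 intr=0.0000 cont=5.4359 V=5.4359[hold]  S*(2)=53.5488
k=1: j=0 S=71.3054 intr=42.7546 cont=44.6044 V=44.6044[hold]; j=1 S=126.4350 intr=0.0000 cont=17.0561 V=17.0561[hold]  S*(1)=-
k=0: j=0 S=94.9500 intr=19.1100 cont=31.4679 V=31.4679[hold]  S*(0)=-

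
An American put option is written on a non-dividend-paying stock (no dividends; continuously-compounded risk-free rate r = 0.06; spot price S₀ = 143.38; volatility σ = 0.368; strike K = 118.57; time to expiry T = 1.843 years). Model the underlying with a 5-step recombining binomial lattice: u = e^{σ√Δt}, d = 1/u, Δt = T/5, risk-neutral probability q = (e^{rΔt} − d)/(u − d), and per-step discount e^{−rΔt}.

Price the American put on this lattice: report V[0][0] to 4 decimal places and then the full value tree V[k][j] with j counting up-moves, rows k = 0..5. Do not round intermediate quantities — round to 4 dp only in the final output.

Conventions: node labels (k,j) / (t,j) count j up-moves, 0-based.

Δt=0.36860, u=1.25035, d=0.79978, q=0.49401, disc=e^(-rΔt)=0.97813
k=5 terminal: V=max(K-S,0) → 71.6526 45.2207 3.8979 0.0000 0.0000 0.0000
k=4: j=0 S=58.6631 intr=59.9069 cont=57.3134 V=59.9069[EX]; j=1 S=91.7122 intr=26.8578 cont=24.2643 V=26.8578[EX]; j=2 S=143.3800 intr=0.0000 cont=1.9292 V=1.9292[hold]; j=3 S=224.1559 intr=0.0000 cont=0.0000 V=0.0000[hold]; j=4 S=350.4386 intr=0.0000 cont=0.0000 V=0.0000[hold]
k=3: j=0 S=73.3493 intr=45.2207 cont=42.6272 V=45.2207[EX]; j=1 S=114.6721 intr=3.8979 cont=14.2248 V=14.2248[hold]; j=2 S=179.2749 intr=0.0000 cont=0.9548 V=0.9548[hold]; j=3 S=280.2729 intr=0.0000 cont=0.0000 V=0.0000[hold]
k=2: j=0 S=91.7122 intr=26.8578 cont=29.2543 V=29.2543[hold]; j=1 S=143.3800 intr=0.0000 cont=7.5016 V=7.5016[hold]; j=2 S=224.1559 intr=0.0000 cont=0.4726 V=0.4726[hold]
k=1: j=0 S=114.6721 intr=3.8979 cont=18.1035 V=18.1035[hold]; j=1 S=179.2749 intr=0.0000 cont=3.9411 V=3.9411[hold]
k=0: j=0 S=143.3800 intr=0.0000 cont=10.8642 V=10.8642[hold]

price = 10.8642
tree:
10.8642
18.1035 3.9411
29.2543 7.5016 0.4726
45.2207 14.2248 0.9548 0.0000
59.9069 26.8578 1.9292 0.0000 0.0000
71.6526 45.2207 3.8979 0.0000 0.0000 0.0000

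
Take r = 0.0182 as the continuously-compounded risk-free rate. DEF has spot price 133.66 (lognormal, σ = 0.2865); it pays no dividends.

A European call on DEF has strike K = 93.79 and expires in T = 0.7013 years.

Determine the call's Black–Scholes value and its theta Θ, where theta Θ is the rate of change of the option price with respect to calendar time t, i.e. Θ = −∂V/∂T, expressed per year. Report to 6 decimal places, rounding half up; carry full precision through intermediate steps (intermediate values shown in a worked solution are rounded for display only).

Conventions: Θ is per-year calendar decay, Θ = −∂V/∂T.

price = 41.786550
Θ = -3.891254

σ√T = 0.2865·√0.7013 = 0.239926
d₁ = (ln(S/K) + (r+σ²/2)T) / (σ√T) = (ln(133.66/93.79) + (0.0182+0.2865²/2)·0.7013) / 0.239926 = (0.354241 + 0.041546) / 0.239926 = 1.649623
d₂ = d₁ − σ√T = 1.649623 − 0.239926 = 1.409698
e^{−rT} = 0.987317
N(d₁) = 0.950490,  N(d₂) = 0.920686
Call price V = S·N(d₁) − K·e^{−rT}·N(d₂) = 127.042493 − 85.255943 = 41.786550
φ(d₁) = (1/√(2π))·e^{−d₁²/2} = 0.102328
Θ = −S·φ(d₁)·σ/(2√T) − r·K·e^{−rT}·N(d₂) = −2.339595 − 1.551658 = -3.891254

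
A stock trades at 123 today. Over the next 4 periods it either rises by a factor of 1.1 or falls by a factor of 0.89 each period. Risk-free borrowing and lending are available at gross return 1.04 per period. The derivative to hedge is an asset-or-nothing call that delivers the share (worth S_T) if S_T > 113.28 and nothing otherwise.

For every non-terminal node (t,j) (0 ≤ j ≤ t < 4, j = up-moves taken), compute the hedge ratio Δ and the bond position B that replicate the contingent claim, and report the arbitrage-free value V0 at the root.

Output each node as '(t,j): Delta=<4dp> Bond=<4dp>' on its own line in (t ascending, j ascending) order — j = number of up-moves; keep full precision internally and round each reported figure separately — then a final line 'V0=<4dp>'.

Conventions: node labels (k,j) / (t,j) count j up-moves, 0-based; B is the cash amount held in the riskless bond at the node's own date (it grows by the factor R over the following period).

(0,0): Delta=1.5596 Bond=-74.7076
(1,0): Delta=2.5060 Bond=-181.2905
(1,1): Delta=1.2534 Bond=-36.2581
(2,0): Delta=3.9574 Bond=-329.9488
(2,1): Delta=2.0362 Bond=-131.9795
(2,2): Delta=1.0000 Bond=0.0000
(3,0): Delta=0.0000 Bond=0.0000
(3,1): Delta=5.2381 Bond=-480.4054
(3,2): Delta=1.0000 Bond=0.0000
(3,3): Delta=1.0000 Bond=0.0000
V0=117.1271

The replicating-portfolio and risk-neutral prices coincide; use p* = (1.04−0.89)/(1.1−0.89) = 0.7143 for the latter.
Payoffs at expiry: V(4,0)=0.0000, V(4,1)=0.0000, V(4,2)=117.8882, V(4,3)=145.7046, V(4,4)=180.0843
  t=3,j=0: stock 86.7112 → up 95.3823 (V=0.0000), down 77.1730 (V=0.0000). Price 0.0000; hedge Δ=0.0000, bond B=0.0000.
  t=3,j=1: stock 107.1711 → up 117.8882 (V=117.8882), down 95.3823 (V=0.0000). Price 80.9672; hedge Δ=5.2381, bond B=-480.4054.
  t=3,j=2: stock 132.4587 → up 145.7046 (V=145.7046), down 117.8882 (V=117.8882). Price 132.4587; hedge Δ=1.0000, bond B=0.0000.
  t=3,j=3: stock 163.7130 → up 180.0843 (V=180.0843), down 145.7046 (V=145.7046). Price 163.7130; hedge Δ=1.0000, bond B=0.0000.
  t=2,j=0: stock 97.4283 → up 107.1711 (V=80.9672), down 86.7112 (V=0.0000). Price 55.6093; hedge Δ=3.9574, bond B=-329.9488.
  t=2,j=1: stock 120.4170 → up 132.4587 (V=132.4587), down 107.1711 (V=80.9672). Price 113.2181; hedge Δ=2.0362, bond B=-131.9795.
  t=2,j=2: stock 148.8300 → up 163.7130 (V=163.7130), down 132.4587 (V=132.4587). Price 148.8300; hedge Δ=1.0000, bond B=0.0000.
  t=1,j=0: stock 109.4700 → up 120.4170 (V=113.2181), down 97.4283 (V=55.6093). Price 93.0370; hedge Δ=2.5060, bond B=-181.2905.
  t=1,j=1: stock 135.3000 → up 148.8300 (V=148.8300), down 120.4170 (V=113.2181). Price 133.3223; hedge Δ=1.2534, bond B=-36.2581.
  t=0,j=0: stock 123.0000 → up 135.3000 (V=133.3223), down 109.4700 (V=93.0370). Price 117.1271; hedge Δ=1.5596, bond B=-74.7076.
As a check, the time-0 holding Δ(0,0)·S0 + B(0,0) comes to 117.1271 — exactly V0.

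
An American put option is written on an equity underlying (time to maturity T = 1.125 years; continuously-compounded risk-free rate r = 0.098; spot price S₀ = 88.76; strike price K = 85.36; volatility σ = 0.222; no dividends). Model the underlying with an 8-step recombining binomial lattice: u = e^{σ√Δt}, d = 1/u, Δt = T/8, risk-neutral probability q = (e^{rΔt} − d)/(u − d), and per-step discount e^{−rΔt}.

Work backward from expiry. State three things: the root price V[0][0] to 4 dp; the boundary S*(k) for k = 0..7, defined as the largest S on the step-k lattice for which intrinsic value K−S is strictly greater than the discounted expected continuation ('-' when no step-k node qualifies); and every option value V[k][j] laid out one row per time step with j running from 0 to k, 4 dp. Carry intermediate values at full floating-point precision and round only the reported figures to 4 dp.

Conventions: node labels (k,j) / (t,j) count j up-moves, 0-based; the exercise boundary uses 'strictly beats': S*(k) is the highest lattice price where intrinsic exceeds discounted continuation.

Δt=0.14062, u=1.08681, d=0.92012, q=0.56245, disc=e^(-rΔt)=0.98631
k=8 terminal: V=max(K-S,0) → 39.7587 31.4974 21.7395 10.2138 0.0000 0.0000 0.0000 0.0000 0.0000
k=7: j=0 S=49.5601 intr=35.7999 cont=34.6316 V=35.7999[EX]; j=1 S=58.5386 intr=26.8214 cont=25.6531 V=26.8214[EX]; j=2 S=69.1436 intr=16.2164 cont=15.0481 V=16.2164[EX]; j=3 S=81.6699 intr=3.6901 cont=4.4079 V=4.4079[hold]; j=4 S=96.4656 intr=0.0000 cont=0.0000 V=0.0000[hold]; j=5 S=113.9416 intr=0.0000 cont=0.0000 V=0.0000[hold]; j=6 S=134.5837 intr=0.0000 cont=0.0000 V=0.0000[hold]; j=7 S=158.9653 intr=0.0000 cont=0.0000 V=0.0000[hold]  S*(7)=69.1436
k=6: j=0 S=53.8626 intr=31.4974 cont=30.3291 V=31.4974[EX]; j=1 S=63.6205 intr=21.7395 cont=20.5712 V=21.7395[EX]; j=2 S=75.1462 intr=10.2138 cont=9.4437 V=10.2138[EX]; j=3 S=88.7600 intr=0.0000 cont=1.9023 V=1.9023[hold]; j=4 S=104.8401 intr=0.0000 cont=0.0000 V=0.0000[hold]; j=5 S=123.8333 intr=0.0000 cont=0.0000 V=0.0000[hold]; j=6 S=146.2673 intr=0.0000 cont=0.0000 V=0.0000[hold]  S*(6)=75.1462
k=5: j=0 S=58.5386 intr=26.8214 cont=25.6531 V=26.8214[EX]; j=1 S=69.1436 intr=16.2164 cont=15.0481 V=16.2164[EX]; j=2 S=81.6699 intr=3.6901 cont=5.4632 V=5.4632[hold]; j=3 S=96.4656 intr=0.0000 cont=0.8210 V=0.8210[hold]; j=4 S=113.9416 intr=0.0000 cont=0.0000 V=0.0000[hold]; j=5 S=134.5837 intr=0.0000 cont=0.0000 V=0.0000[hold]  S*(5)=69.1436
k=4: j=0 S=63.6205 intr=21.7395 cont=20.5712 V=21.7395[EX]; j=1 S=75.1462 intr=10.2138 cont=10.0291 V=10.2138[EX]; j=2 S=88.7600 intr=0.0000 cont=2.8131 V=2.8131[hold]; j=3 S=104.8401 intr=0.0000 cont=0.3543 V=0.3543[hold]; j=4 S=123.8333 intr=0.0000 cont=0.0000 V=0.0000[hold]  S*(4)=75.1462
k=3: j=0 S=69.1436 intr=16.2164 cont=15.0481 V=16.2164[EX]; j=1 S=81.6699 intr=3.6901 cont=5.9685 V=5.9685[hold]; j=2 S=96.4656 intr=0.0000 cont=1.4106 V=1.4106[hold]; j=3 S=113.9416 intr=0.0000 cont=0.1529 V=0.1529[hold]  S*(3)=69.1436
k=2: j=0 S=75.1462 intr=10.2138 cont=10.3094 V=10.3094[hold]; j=1 S=88.7600 intr=0.0000 cont=3.3583 V=3.3583[hold]; j=2 S=104.8401 intr=0.0000 cont=0.6936 V=0.6936[hold]  S*(2)=-
k=1: j=0 S=81.6699 intr=3.6901 cont=6.3122 V=6.3122[hold]; j=1 S=96.4656 intr=0.0000 cont=1.8341 V=1.8341[hold]  S*(1)=-
k=0: j=0 S=88.7600 intr=0.0000 cont=3.7416 V=3.7416[hold]  S*(0)=-

price = 3.7416
boundary = - - - 69.1436 75.1462 69.1436 75.1462 69.1436
tree:
3.7416
6.3122 1.8341
10.3094 3.3583 0.6936
16.2164 5.9685 1.4106 0.1529
21.7395 10.2138 2.8131 0.3543 0.0000
26.8214 16.2164 5.4632 0.8210 0.0000 0.0000
31.4974 21.7395 10.2138 1.9023 0.0000 0.0000 0.0000
35.7999 26.8214 16.2164 4.4079 0.0000 0.0000 0.0000 0.0000
39.7587 31.4974 21.7395 10.2138 0.0000 0.0000 0.0000 0.0000 0.0000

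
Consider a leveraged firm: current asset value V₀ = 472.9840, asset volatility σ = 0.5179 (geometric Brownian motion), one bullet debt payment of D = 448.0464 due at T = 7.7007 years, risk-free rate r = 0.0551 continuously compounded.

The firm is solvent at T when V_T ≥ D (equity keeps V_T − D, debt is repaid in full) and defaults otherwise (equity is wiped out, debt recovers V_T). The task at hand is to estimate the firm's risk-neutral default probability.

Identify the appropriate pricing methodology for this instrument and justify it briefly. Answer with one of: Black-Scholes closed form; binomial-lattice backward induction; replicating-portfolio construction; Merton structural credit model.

framework: Merton structural credit model

Key observation: with the firm-asset dynamics (V₀ = 472.9840) and a single zero-coupon liability of face 448.0464 given, debt value, spread, and default probability all derive from the option view of the balance sheet.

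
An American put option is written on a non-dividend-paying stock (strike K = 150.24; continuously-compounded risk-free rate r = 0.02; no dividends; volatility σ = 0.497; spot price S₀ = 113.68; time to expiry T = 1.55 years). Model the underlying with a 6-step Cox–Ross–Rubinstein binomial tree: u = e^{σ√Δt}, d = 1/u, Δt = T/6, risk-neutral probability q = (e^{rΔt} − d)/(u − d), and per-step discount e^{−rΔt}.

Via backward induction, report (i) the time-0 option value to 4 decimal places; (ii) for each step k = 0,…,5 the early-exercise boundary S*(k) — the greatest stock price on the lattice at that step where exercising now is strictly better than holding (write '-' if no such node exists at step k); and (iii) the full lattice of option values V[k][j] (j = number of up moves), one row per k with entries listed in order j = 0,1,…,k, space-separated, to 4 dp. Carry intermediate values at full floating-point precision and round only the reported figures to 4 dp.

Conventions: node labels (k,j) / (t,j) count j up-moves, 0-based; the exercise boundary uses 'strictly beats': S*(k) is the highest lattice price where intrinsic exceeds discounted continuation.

price = 51.8237
boundary = - - - 53.2802 68.5917 88.3035
tree:
51.8237
66.3014 34.5365
81.8049 47.9145 18.4079
96.9598 64.0282 28.5610 6.0769
108.8534 81.6483 42.9999 11.0524 0.0000
118.0920 96.9598 61.9365 20.1016 0.0000 0.0000
125.2683 108.8534 81.6483 36.5600 0.0000 0.0000 0.0000

Δt=0.25833, u=1.28738, d=0.77677, q=0.44733, disc=e^(-rΔt)=0.99485
k=6 terminal: V=max(K-S,0) → 125.2683 108.8534 81.6483 36.5600 0.0000 0.0000 0.0000
k=5: j=0 S=32.1480 intr=118.0920 cont=117.3178 V=118.0920[EX]; j=1 S=53.2802 intr=96.9598 cont=96.1856 V=96.9598[EX]; j=2 S=88.3035 intr=61.9365 cont=61.1623 V=61.9365[EX]; j=3 S=146.3491 intr=3.8909 cont=20.1016 V=20.1016[hold]; j=4 S=242.5507 intr=0.0000 cont=0.0000 V=0.0000[hold]; j=5 S=401.9895 intr=0.0000 cont=0.0000 V=0.0000[hold]  S*(5)=88.3035
k=4: j=0 S=41.3866 intr=108.8534 cont=108.0792 V=108.8534[EX]; j=1 S=68.5917 intr=81.6483 cont=80.8740 V=81.6483[EX]; j=2 S=113.6800 intr=36.5600 cont=42.9999 V=42.9999[hold]; j=3 S=188.4067 intr=0.0000 cont=11.0524 V=11.0524[hold]; j=4 S=312.2544 intr=0.0000 cont=0.0000 V=0.0000[hold]  S*(4)=68.5917
k=3: j=0 S=53.2802 intr=96.9598 cont=96.1856 V=96.9598[EX]; j=1 S=88.3035 intr=61.9365 cont=64.0282 V=64.0282[hold]; j=2 S=146.3491 intr=3.8909 cont=28.5610 V=28.5610[hold]; j=3 S=242.5507 intr=0.0000 cont=6.0769 V=6.0769[hold]  S*(3)=53.2802
k=2: j=0 S=68.5917 intr=81.6483 cont=81.8049 V=81.8049[hold]; j=1 S=113.6800 intr=36.5600 cont=47.9145 V=47.9145[hold]; j=2 S=188.4067 intr=0.0000 cont=18.4079 V=18.4079[hold]  S*(2)=-
k=1: j=0 S=88.3035 intr=61.9365 cont=66.3014 V=66.3014[hold]; j=1 S=146.3491 intr=3.8909 cont=34.5365 V=34.5365[hold]  S*(1)=-
k=0: j=0 S=113.6800 intr=36.5600 cont=51.8237 V=51.8237[hold]  S*(0)=-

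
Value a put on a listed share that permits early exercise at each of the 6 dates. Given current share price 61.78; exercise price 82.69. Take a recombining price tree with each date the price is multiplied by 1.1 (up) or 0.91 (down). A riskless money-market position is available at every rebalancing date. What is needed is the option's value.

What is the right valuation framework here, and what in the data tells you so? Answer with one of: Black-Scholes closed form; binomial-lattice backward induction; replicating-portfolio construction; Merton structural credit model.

framework: binomial-lattice backward induction

Key observation: the put (strike 82.69 on spot 61.78) is American-style on a 6-step discrete price model, so the early-exercise decision at every node requires stepwise backward valuation — a closed form cannot price the exercise right.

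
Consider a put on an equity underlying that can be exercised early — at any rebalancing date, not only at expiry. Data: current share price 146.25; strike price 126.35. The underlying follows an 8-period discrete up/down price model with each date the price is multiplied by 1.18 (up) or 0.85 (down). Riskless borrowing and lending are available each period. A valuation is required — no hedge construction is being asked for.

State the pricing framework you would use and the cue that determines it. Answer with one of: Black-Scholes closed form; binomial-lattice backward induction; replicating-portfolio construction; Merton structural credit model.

framework: binomial-lattice backward induction

Key observation: with exercise allowed before expiry on a discrete up/down model (8 steps from spot 146.25), the strike-126.35 put's value must be rolled back through the tree testing early exercise at each node.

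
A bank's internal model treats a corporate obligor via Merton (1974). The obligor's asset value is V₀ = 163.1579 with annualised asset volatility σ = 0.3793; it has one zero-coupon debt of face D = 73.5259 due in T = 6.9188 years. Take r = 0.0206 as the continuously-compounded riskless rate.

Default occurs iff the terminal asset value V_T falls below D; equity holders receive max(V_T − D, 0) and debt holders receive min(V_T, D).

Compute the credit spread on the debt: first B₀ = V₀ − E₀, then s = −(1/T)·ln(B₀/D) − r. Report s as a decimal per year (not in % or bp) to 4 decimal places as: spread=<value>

spread=0.0214

Apply the equity-as-call identities (strike 73.5259, horizon 6.9188 years):
d₁ = [ln(V₀/D) + (r + σ²/2)T] / (σ√T)
   = [ln(163.1579/73.5259) + (0.0206 + 0.5·0.3793²)·6.9188] / (0.3793·√6.9188)
   = [0.797081 + 0.640226] / 0.997696 = 1.440626
d₂ = d₁ − σ√T = 1.440626 − 0.997696 = 0.442930
N(d₁) = 0.925155,  N(d₂) = 0.671092,  e^(−rT) = 0.867164
E₀ = V₀·N(d₁) − D·e^(−rT)·N(d₂)
   = 163.1579·0.925155 − 73.5259·0.867164·0.671092 = 108.158170
B₀ = V₀ − E₀ = 163.1579 − 108.158170 = 54.999730
spread = −(1/T)·ln(B₀/D) − r = −(1/6.9188)·ln(54.999730/73.5259) − 0.0206 = 0.02135951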